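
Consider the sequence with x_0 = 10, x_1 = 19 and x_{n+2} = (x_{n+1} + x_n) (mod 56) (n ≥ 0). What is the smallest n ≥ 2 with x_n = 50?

18

Listing terms: x_0 = 10,  x_1 = 19,  x_2 = 29,  x_3 = 48,  x_4 = 21,  x_5 = 13,  x_6 = 34,  x_7 = 47,  x_8 = 25,  x_9 = 16,  x_{10} = 41,  x_{11} = 1,  x_{12} = 42,  x_{13} = 43,  x_{14} = 29,  x_{15} = 16,  x_{16} = 45,  x_{17} = 5,  x_{18} = 50,  x_{19} = 55,  x_{20} = 49,  x_{21} = 48,  x_{22} = 41,  x_{23} = 33,  x_{24} = 18,  x_{25} = 51,  x_{26} = 13,  x_{27} = 8,  x_{28} = 21,  x_{29} = 29,  x_{30} = 50,  x_{31} = 23,  x_{32} = 17,  x_{33} = 40,  x_{34} = 1,  x_{35} = 41,  x_{36} = 42,  x_{37} = 27,  x_{38} = 13,  x_{39} = 40,  x_{40} = 53,  x_{41} = 37,  x_{42} = 34,  x_{43} = 15,  x_{44} = 49,  x_{45} = 8,  x_{46} = 1,  x_{47} = 9,  x_{48} = 10,  x_{49} = 19.
Since (x_{48}, x_{49}) = (x_0, x_1) = (10, 19) (two consecutive terms determine the rest), the sequence is periodic with period 48.
The value 50 first appears (with n ≥ 2) at x_{18}.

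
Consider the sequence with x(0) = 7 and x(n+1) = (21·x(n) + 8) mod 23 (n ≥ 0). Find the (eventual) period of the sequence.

22

Listing terms: x(0) = 7; x(1) = 17; x(2) = 20; x(3) = 14; x(4) = 3; x(5) = 2; x(6) = 4; x(7) = 0; x(8) = 8; x(9) = 15; x(10) = 1; x(11) = 6; x(12) = 19; x(13) = 16; x(14) = 22; x(15) = 10; x(16) = 11; x(17) = 9; x(18) = 13; x(19) = 5; x(20) = 21; x(21) = 12; x(22) = 7.
The sequence repeats with period 22.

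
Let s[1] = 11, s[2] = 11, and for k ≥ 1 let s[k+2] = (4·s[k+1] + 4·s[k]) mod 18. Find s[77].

10

s[1] = 11; s[2] = 11; s[3] = 16; s[4] = 0; s[5] = 10; s[6] = 4; s[7] = 2; s[8] = 6; s[9] = 14; s[10] = 8; s[11] = 16; s[12] = 6; s[13] = 16; s[14] = 16; s[15] = 2; s[16] = 0; s[17] = 8; s[18] = 14; s[19] = 16; s[20] = 12; s[21] = 4; s[22] = 10; s[23] = 2; s[24] = 12; s[25] = 2; s[26] = 2; s[27] = 16; s[28] = 0.
Since (s[27], s[28]) = (s[3], s[4]) = (16, 0) (two consecutive terms determine the rest), the sequence is eventually periodic: after a pre-period of length 2 it cycles with period 24.
For k ≥ 3, s[k] depends only on (k - 3) mod 24. (77 - 3) mod 24 = 2, so s[77] = s[5] = 10.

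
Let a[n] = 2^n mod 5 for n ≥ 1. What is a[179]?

We have a[1] = 2,  a[2] = 4,  a[3] = 3,  a[4] = 1,  a[5] = 2.
The sequence repeats with period 4.
(179 - 1) mod 4 = 2, so a[179] = a[3] = 3.

3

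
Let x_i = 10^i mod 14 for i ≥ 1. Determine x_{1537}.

10

Listing terms: x_1 = 10, x_2 = 2, x_3 = 6, x_4 = 4, x_5 = 12, x_6 = 8, x_7 = 10.
Since x_7 = x_1 = 10, the sequence is periodic with period 6.
(1537 - 1) mod 6 = 0, so x_{1537} = x_1 = 10.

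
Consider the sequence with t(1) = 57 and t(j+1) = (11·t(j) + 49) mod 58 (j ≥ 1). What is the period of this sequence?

We have t(1) = 57; t(2) = 38; t(3) = 3; t(4) = 24; t(5) = 23; t(6) = 12; t(7) = 7; t(8) = 10; t(9) = 43; t(10) = 0; t(11) = 49; t(12) = 8; t(13) = 21; t(14) = 48; t(15) = 55; t(16) = 16; t(17) = 51; t(18) = 30; t(19) = 31; t(20) = 42; t(21) = 47; t(22) = 44; t(23) = 11; t(24) = 54; t(25) = 5; t(26) = 46; t(27) = 33; t(28) = 6; t(29) = 57.
The sequence repeats with period 28.

28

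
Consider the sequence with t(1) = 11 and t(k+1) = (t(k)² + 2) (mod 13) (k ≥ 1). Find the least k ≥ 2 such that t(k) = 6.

2

Listing terms: t(1) = 11; t(2) = 6; t(3) = 12; t(4) = 3; t(5) = 11.
The sequence repeats with period 4.
The value 6 first appears (with k ≥ 2) at t(2).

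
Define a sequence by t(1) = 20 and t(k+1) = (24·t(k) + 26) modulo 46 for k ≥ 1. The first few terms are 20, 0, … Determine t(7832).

Computing terms: t(1) = 20,  t(2) = 0,  t(3) = 26,  t(4) = 6,  t(5) = 32,  t(6) = 12,  t(7) = 38,  t(8) = 18,  t(9) = 44,  t(10) = 24,  t(11) = 4,  t(12) = 30,  t(13) = 10,  t(14) = 36,  t(15) = 16,  t(16) = 42,  t(17) = 22,  t(18) = 2,  t(19) = 28,  t(20) = 8,  t(21) = 34,  t(22) = 14,  t(23) = 40,  t(24) = 20.
Since t(24) = t(1) = 20, the sequence is periodic with period 23.
(7832 - 1) mod 23 = 11, so t(7832) = t(12) = 30.

30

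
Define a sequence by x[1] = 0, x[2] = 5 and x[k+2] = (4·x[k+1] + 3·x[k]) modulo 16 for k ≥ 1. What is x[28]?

Computing terms: x[1] = 0, x[2] = 5, x[3] = 4, x[4] = 15, x[5] = 8, x[6] = 13, x[7] = 12, x[8] = 7, x[9] = 0, x[10] = 5.
The sequence repeats with period 8.
So x[28] = x[1 + ((28-1) mod 8)] = x[4] = 15.

15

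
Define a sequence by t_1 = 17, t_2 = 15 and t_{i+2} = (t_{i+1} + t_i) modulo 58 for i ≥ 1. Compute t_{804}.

10

Computing terms: t_1 = 17, t_2 = 15, t_3 = 32, t_4 = 47, t_5 = 21, t_6 = 10, t_7 = 31, t_8 = 41, t_9 = 14, t_{10} = 55, t_{11} = 11, t_{12} = 8, t_{13} = 19, t_{14} = 27, t_{15} = 46, t_{16} = 15, t_{17} = 3, t_{18} = 18, t_{19} = 21, t_{20} = 39, t_{21} = 2, t_{22} = 41, t_{23} = 43, t_{24} = 26, t_{25} = 11, t_{26} = 37, t_{27} = 48, t_{28} = 27, t_{29} = 17, t_{30} = 44, t_{31} = 3, t_{32} = 47, t_{33} = 50, t_{34} = 39, t_{35} = 31, t_{36} = 12, t_{37} = 43, t_{38} = 55, t_{39} = 40, t_{40} = 37, t_{41} = 19, t_{42} = 56, t_{43} = 17, t_{44} = 15.
Since (t_{43}, t_{44}) = (t_1, t_2) = (17, 15) (two consecutive terms determine the rest), the sequence is periodic with period 42.
(804 - 1) mod 42 = 5, so t_{804} = t_6 = 10.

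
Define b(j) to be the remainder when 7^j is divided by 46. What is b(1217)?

Computing terms: b(1) = 7, b(2) = 3, b(3) = 21, b(4) = 9, b(5) = 17, b(6) = 27, b(7) = 5, b(8) = 35, b(9) = 15, b(10) = 13, b(11) = 45, b(12) = 39, b(13) = 43, b(14) = 25, b(15) = 37, b(16) = 29, b(17) = 19, b(18) = 41, b(19) = 11, b(20) = 31, b(21) = 33, b(22) = 1, b(23) = 7.
Since b(23) = b(1) = 7, the sequence is periodic with period 22.
So b(1217) = b(1 + ((1217-1) mod 22)) = b(7) = 5.

5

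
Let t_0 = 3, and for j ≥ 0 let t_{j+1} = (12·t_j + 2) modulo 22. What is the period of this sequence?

11

Listing terms: t_0 = 3, t_1 = 16, t_2 = 18, t_3 = 20, t_4 = 0, t_5 = 2, t_6 = 4, t_7 = 6, t_8 = 8, t_9 = 10, t_{10} = 12, t_{11} = 14, t_{12} = 16.
Since t_{12} = t_1 = 16, the sequence is eventually periodic: after a pre-period of length 1 it cycles with period 11.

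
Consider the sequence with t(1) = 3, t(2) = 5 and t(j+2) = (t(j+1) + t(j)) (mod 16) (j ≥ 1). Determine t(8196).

2

We have t(1) = 3, t(2) = 5, t(3) = 8, t(4) = 13, t(5) = 5, t(6) = 2, t(7) = 7, t(8) = 9, t(9) = 0, t(10) = 9, t(11) = 9, t(12) = 2, t(13) = 11, t(14) = 13, t(15) = 8, t(16) = 5, t(17) = 13, t(18) = 2, t(19) = 15, t(20) = 1, t(21) = 0, t(22) = 1, t(23) = 1, t(24) = 2, t(25) = 3, t(26) = 5.
The sequence repeats with period 24.
(8196 - 1) mod 24 = 11, so t(8196) = t(12) = 2.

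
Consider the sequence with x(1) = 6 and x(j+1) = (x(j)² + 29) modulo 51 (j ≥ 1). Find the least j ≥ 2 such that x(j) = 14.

We have x(1) = 6, x(2) = 14, x(3) = 21, x(4) = 11, x(5) = 48, x(6) = 38, x(7) = 45, x(8) = 14.
Since x(8) = x(2) = 14, the sequence is eventually periodic: after a pre-period of length 1 it cycles with period 6.
The value 14 first appears (with j ≥ 2) at x(2).

2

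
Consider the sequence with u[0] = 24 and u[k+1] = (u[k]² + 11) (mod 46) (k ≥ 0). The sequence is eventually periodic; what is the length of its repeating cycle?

6

Listing terms: u[0] = 24, u[1] = 35, u[2] = 40, u[3] = 1, u[4] = 12, u[5] = 17, u[6] = 24.
Since u[6] = u[0] = 24, the sequence is periodic with period 6.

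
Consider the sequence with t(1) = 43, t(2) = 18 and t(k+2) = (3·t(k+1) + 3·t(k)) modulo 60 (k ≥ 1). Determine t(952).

t(1) = 43,  t(2) = 18,  t(3) = 3,  t(4) = 3,  t(5) = 18,  t(6) = 3.
Since (t(5), t(6)) = (t(2), t(3)) = (18, 3) (two consecutive terms determine the rest), the sequence is eventually periodic: after a pre-period of length 1 it cycles with period 3.
For k ≥ 2, t(k) depends only on (k - 2) mod 3. (952 - 2) mod 3 = 2, so t(952) = t(4) = 3.

3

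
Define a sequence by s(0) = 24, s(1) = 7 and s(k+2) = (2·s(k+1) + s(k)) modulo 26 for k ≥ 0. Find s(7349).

15

We have s(0) = 24; s(1) = 7; s(2) = 12; s(3) = 5; s(4) = 22; s(5) = 23; s(6) = 16; s(7) = 3; s(8) = 22; s(9) = 21; s(10) = 12; s(11) = 19; s(12) = 24; s(13) = 15; s(14) = 2; s(15) = 19; s(16) = 14; s(17) = 21; s(18) = 4; s(19) = 3; s(20) = 10; s(21) = 23; s(22) = 4; s(23) = 5; s(24) = 14; s(25) = 7; s(26) = 2; s(27) = 11; s(28) = 24; s(29) = 7.
Since (s(28), s(29)) = (s(0), s(1)) = (24, 7) (two consecutive terms determine the rest), the sequence is periodic with period 28.
(7349 - 0) mod 28 = 13, so s(7349) = s(13) = 15.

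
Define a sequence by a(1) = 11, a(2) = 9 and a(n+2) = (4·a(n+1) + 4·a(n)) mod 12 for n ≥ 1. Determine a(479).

4

We have a(1) = 11; a(2) = 9; a(3) = 8; a(4) = 8; a(5) = 4; a(6) = 0; a(7) = 4; a(8) = 4; a(9) = 8; a(10) = 0; a(11) = 8; a(12) = 8.
Since (a(11), a(12)) = (a(3), a(4)) = (8, 8) (two consecutive terms determine the rest), the sequence is eventually periodic: after a pre-period of length 2 it cycles with period 8.
For n ≥ 3, a(n) depends only on (n - 3) mod 8. (479 - 3) mod 8 = 4, so a(479) = a(7) = 4.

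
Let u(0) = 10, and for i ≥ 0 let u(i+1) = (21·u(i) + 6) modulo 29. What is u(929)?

0

u(0) = 10,  u(1) = 13,  u(2) = 18,  u(3) = 7,  u(4) = 8,  u(5) = 0,  u(6) = 6,  u(7) = 16,  u(8) = 23,  u(9) = 25,  u(10) = 9,  u(11) = 21,  u(12) = 12,  u(13) = 26,  u(14) = 1,  u(15) = 27,  u(16) = 22,  u(17) = 4,  u(18) = 3,  u(19) = 11,  u(20) = 5,  u(21) = 24,  u(22) = 17,  u(23) = 15,  u(24) = 2,  u(25) = 19,  u(26) = 28,  u(27) = 14,  u(28) = 10.
Since u(28) = u(0) = 10, the sequence is periodic with period 28.
(929 - 0) mod 28 = 5, so u(929) = u(5) = 0.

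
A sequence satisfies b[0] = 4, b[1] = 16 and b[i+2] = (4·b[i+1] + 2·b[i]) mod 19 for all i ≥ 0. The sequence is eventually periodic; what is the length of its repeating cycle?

We have b[0] = 4; b[1] = 16; b[2] = 15; b[3] = 16; b[4] = 18; b[5] = 9; b[6] = 15; b[7] = 2; b[8] = 0; b[9] = 4; b[10] = 16.
Since (b[9], b[10]) = (b[0], b[1]) = (4, 16) (two consecutive terms determine the rest), the sequence is periodic with period 9.

9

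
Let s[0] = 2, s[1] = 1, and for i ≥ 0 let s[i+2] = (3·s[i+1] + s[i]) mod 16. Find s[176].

s[0] = 2, s[1] = 1, s[2] = 5, s[3] = 0, s[4] = 5, s[5] = 15, s[6] = 2, s[7] = 5, s[8] = 1, s[9] = 8, s[10] = 9, s[11] = 3, s[12] = 2, s[13] = 9, s[14] = 13, s[15] = 0, s[16] = 13, s[17] = 7, s[18] = 2, s[19] = 13, s[20] = 9, s[21] = 8, s[22] = 1, s[23] = 11, s[24] = 2, s[25] = 1.
Since (s[24], s[25]) = (s[0], s[1]) = (2, 1) (two consecutive terms determine the rest), the sequence is periodic with period 24.
So s[176] = s[0 + ((176-0) mod 24)] = s[8] = 1.

1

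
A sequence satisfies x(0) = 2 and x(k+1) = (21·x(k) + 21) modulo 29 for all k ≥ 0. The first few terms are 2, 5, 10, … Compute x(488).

4

We have x(0) = 2, x(1) = 5, x(2) = 10, x(3) = 28, x(4) = 0, x(5) = 21, x(6) = 27, x(7) = 8, x(8) = 15, x(9) = 17, x(10) = 1, x(11) = 13, x(12) = 4, x(13) = 18, x(14) = 22, x(15) = 19, x(16) = 14, x(17) = 25, x(18) = 24, x(19) = 3, x(20) = 26, x(21) = 16, x(22) = 9, x(23) = 7, x(24) = 23, x(25) = 11, x(26) = 20, x(27) = 6, x(28) = 2.
Since x(28) = x(0) = 2, the sequence is periodic with period 28.
So x(488) = x(0 + ((488-0) mod 28)) = x(12) = 4.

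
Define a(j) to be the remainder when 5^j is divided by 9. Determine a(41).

2

Listing terms: a(1) = 5,  a(2) = 7,  a(3) = 8,  a(4) = 4,  a(5) = 2,  a(6) = 1,  a(7) = 5.
The sequence repeats with period 6.
So a(41) = a(1 + ((41-1) mod 6)) = a(5) = 2.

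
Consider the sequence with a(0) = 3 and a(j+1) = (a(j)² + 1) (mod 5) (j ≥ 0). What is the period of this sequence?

Listing terms: a(0) = 3; a(1) = 0; a(2) = 1; a(3) = 2; a(4) = 0.
Since a(4) = a(1) = 0, the sequence is eventually periodic: after a pre-period of length 1 it cycles with period 3.

3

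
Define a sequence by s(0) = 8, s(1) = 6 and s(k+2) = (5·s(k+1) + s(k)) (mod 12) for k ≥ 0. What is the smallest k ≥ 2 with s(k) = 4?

s(0) = 8; s(1) = 6; s(2) = 2; s(3) = 4; s(4) = 10; s(5) = 6; s(6) = 4; s(7) = 2; s(8) = 2; s(9) = 0; s(10) = 2; s(11) = 10; s(12) = 4; s(13) = 6; s(14) = 10; s(15) = 8; s(16) = 2; s(17) = 6; s(18) = 8; s(19) = 10; s(20) = 10; s(21) = 0; s(22) = 10; s(23) = 2; s(24) = 8; s(25) = 6.
Since (s(24), s(25)) = (s(0), s(1)) = (8, 6) (two consecutive terms determine the rest), the sequence is periodic with period 24.
The value 4 first appears (with k ≥ 2) at s(3).

3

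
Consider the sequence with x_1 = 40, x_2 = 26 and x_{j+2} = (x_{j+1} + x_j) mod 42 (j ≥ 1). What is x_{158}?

We have x_1 = 40,  x_2 = 26,  x_3 = 24,  x_4 = 8,  x_5 = 32,  x_6 = 40,  x_7 = 30,  x_8 = 28,  x_9 = 16,  x_{10} = 2,  x_{11} = 18,  x_{12} = 20,  x_{13} = 38,  x_{14} = 16,  x_{15} = 12,  x_{16} = 28,  x_{17} = 40,  x_{18} = 26.
The sequence repeats with period 16.
So x_{158} = x_{1 + ((158-1) mod 16)} = x_{14} = 16.

16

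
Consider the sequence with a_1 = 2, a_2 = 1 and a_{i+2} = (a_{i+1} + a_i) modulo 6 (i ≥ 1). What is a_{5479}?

0

We have a_1 = 2, a_2 = 1, a_3 = 3, a_4 = 4, a_5 = 1, a_6 = 5, a_7 = 0, a_8 = 5, a_9 = 5, a_{10} = 4, a_{11} = 3, a_{12} = 1, a_{13} = 4, a_{14} = 5, a_{15} = 3, a_{16} = 2, a_{17} = 5, a_{18} = 1, a_{19} = 0, a_{20} = 1, a_{21} = 1, a_{22} = 2, a_{23} = 3, a_{24} = 5, a_{25} = 2, a_{26} = 1.
The sequence repeats with period 24.
(5479 - 1) mod 24 = 6, so a_{5479} = a_7 = 0.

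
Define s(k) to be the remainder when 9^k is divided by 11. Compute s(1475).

Listing terms: s(1) = 9; s(2) = 4; s(3) = 3; s(4) = 5; s(5) = 1; s(6) = 9.
Since s(6) = s(1) = 9, the sequence is periodic with period 5.
So s(1475) = s(1 + ((1475-1) mod 5)) = s(5) = 1.

1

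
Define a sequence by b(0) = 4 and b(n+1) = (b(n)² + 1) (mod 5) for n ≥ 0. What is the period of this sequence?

Listing terms: b(0) = 4, b(1) = 2, b(2) = 0, b(3) = 1, b(4) = 2.
Since b(4) = b(1) = 2, the sequence is eventually periodic: after a pre-period of length 1 it cycles with period 3.

3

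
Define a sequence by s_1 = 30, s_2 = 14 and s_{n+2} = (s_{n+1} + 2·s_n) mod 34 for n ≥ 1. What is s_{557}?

12

Listing terms: s_1 = 30, s_2 = 14, s_3 = 6, s_4 = 0, s_5 = 12, s_6 = 12, s_7 = 2, s_8 = 26, s_9 = 30, s_{10} = 14.
The sequence repeats with period 8.
So s_{557} = s_{1 + ((557-1) mod 8)} = s_5 = 12.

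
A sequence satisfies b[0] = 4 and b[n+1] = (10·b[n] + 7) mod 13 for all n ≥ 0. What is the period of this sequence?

Computing terms: b[0] = 4; b[1] = 8; b[2] = 9; b[3] = 6; b[4] = 2; b[5] = 1; b[6] = 4.
Since b[6] = b[0] = 4, the sequence is periodic with period 6.

6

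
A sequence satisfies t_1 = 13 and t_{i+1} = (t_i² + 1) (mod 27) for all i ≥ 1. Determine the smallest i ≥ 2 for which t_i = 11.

3

We have t_1 = 13; t_2 = 8; t_3 = 11; t_4 = 14; t_5 = 8.
Since t_5 = t_2 = 8, the sequence is eventually periodic: after a pre-period of length 1 it cycles with period 3.
The value 11 first appears (with i ≥ 2) at t_3.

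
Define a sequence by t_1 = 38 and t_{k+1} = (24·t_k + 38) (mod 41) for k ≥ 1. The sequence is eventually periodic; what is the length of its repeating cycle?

Computing terms: t_1 = 38; t_2 = 7; t_3 = 1; t_4 = 21; t_5 = 9; t_6 = 8; t_7 = 25; t_8 = 23; t_9 = 16; t_{10} = 12; t_{11} = 39; t_{12} = 31; t_{13} = 3; t_{14} = 28; t_{15} = 13; t_{16} = 22; t_{17} = 33; t_{18} = 10; t_{19} = 32; t_{20} = 27; t_{21} = 30; t_{22} = 20; t_{23} = 26; t_{24} = 6; t_{25} = 18; t_{26} = 19; t_{27} = 2; t_{28} = 4; t_{29} = 11; t_{30} = 15; t_{31} = 29; t_{32} = 37; t_{33} = 24; t_{34} = 40; t_{35} = 14; t_{36} = 5; t_{37} = 35; t_{38} = 17; t_{39} = 36; t_{40} = 0; t_{41} = 38.
Since t_{41} = t_1 = 38, the sequence is periodic with period 40.

40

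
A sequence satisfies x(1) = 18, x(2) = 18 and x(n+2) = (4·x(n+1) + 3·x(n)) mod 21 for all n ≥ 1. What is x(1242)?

Listing terms: x(1) = 18, x(2) = 18, x(3) = 0, x(4) = 12, x(5) = 6, x(6) = 18, x(7) = 6, x(8) = 15, x(9) = 15, x(10) = 0, x(11) = 3, x(12) = 12, x(13) = 15, x(14) = 12, x(15) = 9, x(16) = 9, x(17) = 0, x(18) = 6, x(19) = 3, x(20) = 9, x(21) = 3, x(22) = 18, x(23) = 18.
Since (x(22), x(23)) = (x(1), x(2)) = (18, 18) (two consecutive terms determine the rest), the sequence is periodic with period 21.
So x(1242) = x(1 + ((1242-1) mod 21)) = x(3) = 0.

0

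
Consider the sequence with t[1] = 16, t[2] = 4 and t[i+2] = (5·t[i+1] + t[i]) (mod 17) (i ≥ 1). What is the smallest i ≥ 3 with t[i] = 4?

Computing terms: t[1] = 16; t[2] = 4; t[3] = 2; t[4] = 14; t[5] = 4; t[6] = 0; t[7] = 4; t[8] = 3; t[9] = 2; t[10] = 13; t[11] = 16; t[12] = 8; t[13] = 5; t[14] = 16; t[15] = 0; t[16] = 16; t[17] = 12; t[18] = 8; t[19] = 1; t[20] = 13; t[21] = 15; t[22] = 3; t[23] = 13; t[24] = 0; t[25] = 13; t[26] = 14; t[27] = 15; t[28] = 4; t[29] = 1; t[30] = 9; t[31] = 12; t[32] = 1; t[33] = 0; t[34] = 1; t[35] = 5; t[36] = 9; t[37] = 16; t[38] = 4.
Since (t[37], t[38]) = (t[1], t[2]) = (16, 4) (two consecutive terms determine the rest), the sequence is periodic with period 36.
The value 4 first appears (with i ≥ 3) at t[5].

5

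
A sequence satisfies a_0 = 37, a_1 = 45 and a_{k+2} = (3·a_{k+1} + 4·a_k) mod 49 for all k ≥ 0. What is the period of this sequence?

a_0 = 37,  a_1 = 45,  a_2 = 38,  a_3 = 0,  a_4 = 5,  a_5 = 15,  a_6 = 16,  a_7 = 10,  a_8 = 45,  a_9 = 28,  a_{10} = 19,  a_{11} = 22,  a_{12} = 44,  a_{13} = 24,  a_{14} = 3,  a_{15} = 7,  a_{16} = 33,  a_{17} = 29,  a_{18} = 23,  a_{19} = 38,  a_{20} = 10,  a_{21} = 35,  a_{22} = 47,  a_{23} = 36,  a_{24} = 2,  a_{25} = 3,  a_{26} = 17,  a_{27} = 14,  a_{28} = 12,  a_{29} = 43,  a_{30} = 30,  a_{31} = 17,  a_{32} = 24,  a_{33} = 42,  a_{34} = 26,  a_{35} = 1,  a_{36} = 9,  a_{37} = 31,  a_{38} = 31,  a_{39} = 21,  a_{40} = 40,  a_{41} = 8,  a_{42} = 37,  a_{43} = 45.
The sequence repeats with period 42.

42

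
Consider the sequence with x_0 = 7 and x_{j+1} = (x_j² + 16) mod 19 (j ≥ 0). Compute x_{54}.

6

Computing terms: x_0 = 7, x_1 = 8, x_2 = 4, x_3 = 13, x_4 = 14, x_5 = 3, x_6 = 6, x_7 = 14.
Since x_7 = x_4 = 14, the sequence is eventually periodic: after a pre-period of length 4 it cycles with period 3.
For j ≥ 4, x_j depends only on (j - 4) mod 3. (54 - 4) mod 3 = 2, so x_{54} = x_6 = 6.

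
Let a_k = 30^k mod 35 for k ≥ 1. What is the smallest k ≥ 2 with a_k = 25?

Listing terms: a_1 = 30; a_2 = 25; a_3 = 15; a_4 = 30.
The sequence repeats with period 3.
The value 25 first appears (with k ≥ 2) at a_2.

2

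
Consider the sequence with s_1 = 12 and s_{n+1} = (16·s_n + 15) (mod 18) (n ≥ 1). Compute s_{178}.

Listing terms: s_1 = 12, s_2 = 9, s_3 = 15, s_4 = 3, s_5 = 9.
Since s_5 = s_2 = 9, the sequence is eventually periodic: after a pre-period of length 1 it cycles with period 3.
For n ≥ 2, s_n depends only on (n - 2) mod 3. (178 - 2) mod 3 = 2, so s_{178} = s_4 = 3.

3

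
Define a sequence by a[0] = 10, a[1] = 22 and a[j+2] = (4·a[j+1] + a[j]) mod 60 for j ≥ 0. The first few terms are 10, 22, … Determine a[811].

18

We have a[0] = 10; a[1] = 22; a[2] = 38; a[3] = 54; a[4] = 14; a[5] = 50; a[6] = 34; a[7] = 6; a[8] = 58; a[9] = 58; a[10] = 50; a[11] = 18; a[12] = 2; a[13] = 26; a[14] = 46; a[15] = 30; a[16] = 46; a[17] = 34; a[18] = 2; a[19] = 42; a[20] = 50; a[21] = 2; a[22] = 58; a[23] = 54; a[24] = 34; a[25] = 10; a[26] = 14; a[27] = 6; a[28] = 38; a[29] = 38; a[30] = 10; a[31] = 18; a[32] = 22; a[33] = 46; a[34] = 26; a[35] = 30; a[36] = 26; a[37] = 14; a[38] = 22; a[39] = 42; a[40] = 10; a[41] = 22.
The sequence repeats with period 40.
So a[811] = a[0 + ((811-0) mod 40)] = a[11] = 18.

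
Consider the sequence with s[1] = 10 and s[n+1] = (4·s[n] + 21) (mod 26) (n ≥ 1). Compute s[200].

9

We have s[1] = 10; s[2] = 9; s[3] = 5; s[4] = 15; s[5] = 3; s[6] = 7; s[7] = 23; s[8] = 9.
Since s[8] = s[2] = 9, the sequence is eventually periodic: after a pre-period of length 1 it cycles with period 6.
For n ≥ 2, s[n] depends only on (n - 2) mod 6. (200 - 2) mod 6 = 0, so s[200] = s[2] = 9.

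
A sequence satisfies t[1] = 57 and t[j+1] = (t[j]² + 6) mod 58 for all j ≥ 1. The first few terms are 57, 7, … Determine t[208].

15

Computing terms: t[1] = 57,  t[2] = 7,  t[3] = 55,  t[4] = 15,  t[5] = 57.
The sequence repeats with period 4.
So t[208] = t[1 + ((208-1) mod 4)] = t[4] = 15.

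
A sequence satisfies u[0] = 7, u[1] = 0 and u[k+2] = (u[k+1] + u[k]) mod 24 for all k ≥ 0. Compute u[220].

Computing terms: u[0] = 7,  u[1] = 0,  u[2] = 7,  u[3] = 7,  u[4] = 14,  u[5] = 21,  u[6] = 11,  u[7] = 8,  u[8] = 19,  u[9] = 3,  u[10] = 22,  u[11] = 1,  u[12] = 23,  u[13] = 0,  u[14] = 23,  u[15] = 23,  u[16] = 22,  u[17] = 21,  u[18] = 19,  u[19] = 16,  u[20] = 11,  u[21] = 3,  u[22] = 14,  u[23] = 17,  u[24] = 7,  u[25] = 0.
Since (u[24], u[25]) = (u[0], u[1]) = (7, 0) (two consecutive terms determine the rest), the sequence is periodic with period 24.
(220 - 0) mod 24 = 4, so u[220] = u[4] = 14.

14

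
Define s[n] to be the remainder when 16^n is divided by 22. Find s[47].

Computing terms: s[0] = 1; s[1] = 16; s[2] = 14; s[3] = 4; s[4] = 20; s[5] = 12; s[6] = 16.
Since s[6] = s[1] = 16, the sequence is eventually periodic: after a pre-period of length 1 it cycles with period 5.
For n ≥ 1, s[n] depends only on (n - 1) mod 5. (47 - 1) mod 5 = 1, so s[47] = s[2] = 14.

14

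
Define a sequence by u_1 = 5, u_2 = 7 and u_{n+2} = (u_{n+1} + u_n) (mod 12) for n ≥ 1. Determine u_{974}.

We have u_1 = 5,  u_2 = 7,  u_3 = 0,  u_4 = 7,  u_5 = 7,  u_6 = 2,  u_7 = 9,  u_8 = 11,  u_9 = 8,  u_{10} = 7,  u_{11} = 3,  u_{12} = 10,  u_{13} = 1,  u_{14} = 11,  u_{15} = 0,  u_{16} = 11,  u_{17} = 11,  u_{18} = 10,  u_{19} = 9,  u_{20} = 7,  u_{21} = 4,  u_{22} = 11,  u_{23} = 3,  u_{24} = 2,  u_{25} = 5,  u_{26} = 7.
The sequence repeats with period 24.
(974 - 1) mod 24 = 13, so u_{974} = u_{14} = 11.

11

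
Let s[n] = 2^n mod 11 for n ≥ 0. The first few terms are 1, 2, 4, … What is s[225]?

10

Listing terms: s[0] = 1; s[1] = 2; s[2] = 4; s[3] = 8; s[4] = 5; s[5] = 10; s[6] = 9; s[7] = 7; s[8] = 3; s[9] = 6; s[10] = 1.
Since s[10] = s[0] = 1, the sequence is periodic with period 10.
(225 - 0) mod 10 = 5, so s[225] = s[5] = 10.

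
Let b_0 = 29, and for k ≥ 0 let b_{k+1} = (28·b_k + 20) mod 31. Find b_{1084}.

Computing terms: b_0 = 29; b_1 = 26; b_2 = 4; b_3 = 8; b_4 = 27; b_5 = 1; b_6 = 17; b_7 = 0; b_8 = 20; b_9 = 22; b_{10} = 16; b_{11} = 3; b_{12} = 11; b_{13} = 18; b_{14} = 28; b_{15} = 29.
The sequence repeats with period 15.
So b_{1084} = b_{0 + ((1084-0) mod 15)} = b_4 = 27.

27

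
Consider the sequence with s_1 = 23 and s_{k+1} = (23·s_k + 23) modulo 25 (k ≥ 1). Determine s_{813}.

13

Listing terms: s_1 = 23; s_2 = 2; s_3 = 19; s_4 = 10; s_5 = 3; s_6 = 17; s_7 = 14; s_8 = 20; s_9 = 8; s_{10} = 7; s_{11} = 9; s_{12} = 5; s_{13} = 13; s_{14} = 22; s_{15} = 4; s_{16} = 15; s_{17} = 18; s_{18} = 12; s_{19} = 24; s_{20} = 0; s_{21} = 23.
The sequence repeats with period 20.
(813 - 1) mod 20 = 12, so s_{813} = s_{13} = 13.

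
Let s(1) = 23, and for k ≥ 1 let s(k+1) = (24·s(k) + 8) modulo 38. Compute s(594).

22

Listing terms: s(1) = 23, s(2) = 28, s(3) = 34, s(4) = 26, s(5) = 24, s(6) = 14, s(7) = 2, s(8) = 18, s(9) = 22, s(10) = 4, s(11) = 28.
Since s(11) = s(2) = 28, the sequence is eventually periodic: after a pre-period of length 1 it cycles with period 9.
For k ≥ 2, s(k) depends only on (k - 2) mod 9. (594 - 2) mod 9 = 7, so s(594) = s(9) = 22.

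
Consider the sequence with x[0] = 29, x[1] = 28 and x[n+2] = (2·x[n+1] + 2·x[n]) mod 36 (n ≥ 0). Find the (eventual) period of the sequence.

9

Listing terms: x[0] = 29; x[1] = 28; x[2] = 6; x[3] = 32; x[4] = 4; x[5] = 0; x[6] = 8; x[7] = 16; x[8] = 12; x[9] = 20; x[10] = 28; x[11] = 24; x[12] = 32; x[13] = 4.
Since (x[12], x[13]) = (x[3], x[4]) = (32, 4) (two consecutive terms determine the rest), the sequence is eventually periodic: after a pre-period of length 3 it cycles with period 9.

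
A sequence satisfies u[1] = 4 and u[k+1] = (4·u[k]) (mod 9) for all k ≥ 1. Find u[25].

4

Computing terms: u[1] = 4,  u[2] = 7,  u[3] = 1,  u[4] = 4.
The sequence repeats with period 3.
(25 - 1) mod 3 = 0, so u[25] = u[1] = 4.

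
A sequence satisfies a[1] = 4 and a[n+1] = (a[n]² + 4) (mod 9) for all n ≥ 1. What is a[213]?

Computing terms: a[1] = 4; a[2] = 2; a[3] = 8; a[4] = 5; a[5] = 2.
Since a[5] = a[2] = 2, the sequence is eventually periodic: after a pre-period of length 1 it cycles with period 3.
For n ≥ 2, a[n] depends only on (n - 2) mod 3. (213 - 2) mod 3 = 1, so a[213] = a[3] = 8.

8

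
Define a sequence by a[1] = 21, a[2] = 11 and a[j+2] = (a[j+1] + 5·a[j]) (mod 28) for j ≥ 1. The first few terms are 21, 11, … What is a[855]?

Listing terms: a[1] = 21; a[2] = 11; a[3] = 4; a[4] = 3; a[5] = 23; a[6] = 10; a[7] = 13; a[8] = 7; a[9] = 16; a[10] = 23; a[11] = 19; a[12] = 22; a[13] = 5; a[14] = 3; a[15] = 0; a[16] = 15; a[17] = 15; a[18] = 6; a[19] = 25; a[20] = 27; a[21] = 12; a[22] = 7; a[23] = 11; a[24] = 18; a[25] = 17; a[26] = 23; a[27] = 24; a[28] = 27; a[29] = 7; a[30] = 2; a[31] = 9; a[32] = 19; a[33] = 8; a[34] = 19; a[35] = 3; a[36] = 14; a[37] = 1; a[38] = 15; a[39] = 20; a[40] = 11; a[41] = 27; a[42] = 26; a[43] = 21; a[44] = 11.
Since (a[43], a[44]) = (a[1], a[2]) = (21, 11) (two consecutive terms determine the rest), the sequence is periodic with period 42.
(855 - 1) mod 42 = 14, so a[855] = a[15] = 0.

0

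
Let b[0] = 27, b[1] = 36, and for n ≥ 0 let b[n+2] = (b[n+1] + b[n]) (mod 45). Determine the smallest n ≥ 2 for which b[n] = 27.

Listing terms: b[0] = 27; b[1] = 36; b[2] = 18; b[3] = 9; b[4] = 27; b[5] = 36.
The sequence repeats with period 4.
The value 27 next appears (with n ≥ 2) at b[4].

4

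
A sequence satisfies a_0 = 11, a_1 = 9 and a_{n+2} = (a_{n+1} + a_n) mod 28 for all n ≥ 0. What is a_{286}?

13

a_0 = 11; a_1 = 9; a_2 = 20; a_3 = 1; a_4 = 21; a_5 = 22; a_6 = 15; a_7 = 9; a_8 = 24; a_9 = 5; a_{10} = 1; a_{11} = 6; a_{12} = 7; a_{13} = 13; a_{14} = 20; a_{15} = 5; a_{16} = 25; a_{17} = 2; a_{18} = 27; a_{19} = 1; a_{20} = 0; a_{21} = 1; a_{22} = 1; a_{23} = 2; a_{24} = 3; a_{25} = 5; a_{26} = 8; a_{27} = 13; a_{28} = 21; a_{29} = 6; a_{30} = 27; a_{31} = 5; a_{32} = 4; a_{33} = 9; a_{34} = 13; a_{35} = 22; a_{36} = 7; a_{37} = 1; a_{38} = 8; a_{39} = 9; a_{40} = 17; a_{41} = 26; a_{42} = 15; a_{43} = 13; a_{44} = 0; a_{45} = 13; a_{46} = 13; a_{47} = 26; a_{48} = 11; a_{49} = 9.
Since (a_{48}, a_{49}) = (a_0, a_1) = (11, 9) (two consecutive terms determine the rest), the sequence is periodic with period 48.
(286 - 0) mod 48 = 46, so a_{286} = a_{46} = 13.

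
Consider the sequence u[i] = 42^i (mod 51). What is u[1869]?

Listing terms: u[1] = 42,  u[2] = 30,  u[3] = 36,  u[4] = 33,  u[5] = 9,  u[6] = 21,  u[7] = 15,  u[8] = 18,  u[9] = 42.
The sequence repeats with period 8.
(1869 - 1) mod 8 = 4, so u[1869] = u[5] = 9.

9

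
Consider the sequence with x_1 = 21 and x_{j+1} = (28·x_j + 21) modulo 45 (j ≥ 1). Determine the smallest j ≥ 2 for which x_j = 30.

4

x_1 = 21; x_2 = 24; x_3 = 18; x_4 = 30; x_5 = 6; x_6 = 9; x_7 = 3; x_8 = 15; x_9 = 36; x_{10} = 39; x_{11} = 33; x_{12} = 0; x_{13} = 21.
Since x_{13} = x_1 = 21, the sequence is periodic with period 12.
The value 30 first appears (with j ≥ 2) at x_4.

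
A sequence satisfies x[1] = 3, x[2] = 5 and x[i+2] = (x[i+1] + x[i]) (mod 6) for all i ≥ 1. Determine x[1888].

5

Listing terms: x[1] = 3; x[2] = 5; x[3] = 2; x[4] = 1; x[5] = 3; x[6] = 4; x[7] = 1; x[8] = 5; x[9] = 0; x[10] = 5; x[11] = 5; x[12] = 4; x[13] = 3; x[14] = 1; x[15] = 4; x[16] = 5; x[17] = 3; x[18] = 2; x[19] = 5; x[20] = 1; x[21] = 0; x[22] = 1; x[23] = 1; x[24] = 2; x[25] = 3; x[26] = 5.
The sequence repeats with period 24.
So x[1888] = x[1 + ((1888-1) mod 24)] = x[16] = 5.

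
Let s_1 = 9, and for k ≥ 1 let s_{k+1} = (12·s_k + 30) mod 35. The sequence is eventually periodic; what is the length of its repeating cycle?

12

We have s_1 = 9, s_2 = 33, s_3 = 6, s_4 = 32, s_5 = 29, s_6 = 28, s_7 = 16, s_8 = 12, s_9 = 34, s_{10} = 18, s_{11} = 1, s_{12} = 7, s_{13} = 9.
The sequence repeats with period 12.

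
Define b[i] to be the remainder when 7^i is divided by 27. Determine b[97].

16

Listing terms: b[0] = 1, b[1] = 7, b[2] = 22, b[3] = 19, b[4] = 25, b[5] = 13, b[6] = 10, b[7] = 16, b[8] = 4, b[9] = 1.
The sequence repeats with period 9.
(97 - 0) mod 9 = 7, so b[97] = b[7] = 16.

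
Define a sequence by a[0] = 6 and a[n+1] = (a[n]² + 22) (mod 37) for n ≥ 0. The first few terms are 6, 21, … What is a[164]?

Listing terms: a[0] = 6,  a[1] = 21,  a[2] = 19,  a[3] = 13,  a[4] = 6.
Since a[4] = a[0] = 6, the sequence is periodic with period 4.
(164 - 0) mod 4 = 0, so a[164] = a[0] = 6.

6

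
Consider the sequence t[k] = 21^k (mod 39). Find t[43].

18

Computing terms: t[1] = 21,  t[2] = 12,  t[3] = 18,  t[4] = 27,  t[5] = 21.
The sequence repeats with period 4.
So t[43] = t[1 + ((43-1) mod 4)] = t[3] = 18.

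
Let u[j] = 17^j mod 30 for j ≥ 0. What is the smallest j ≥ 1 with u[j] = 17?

1

We have u[0] = 1, u[1] = 17, u[2] = 19, u[3] = 23, u[4] = 1.
Since u[4] = u[0] = 1, the sequence is periodic with period 4.
The value 17 first appears (with j ≥ 1) at u[1].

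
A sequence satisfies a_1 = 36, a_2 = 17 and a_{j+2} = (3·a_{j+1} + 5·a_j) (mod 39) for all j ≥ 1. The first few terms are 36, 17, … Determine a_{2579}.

15

Listing terms: a_1 = 36; a_2 = 17; a_3 = 36; a_4 = 37; a_5 = 18; a_6 = 5; a_7 = 27; a_8 = 28; a_9 = 24; a_{10} = 17; a_{11} = 15; a_{12} = 13; a_{13} = 36; a_{14} = 17.
Since (a_{13}, a_{14}) = (a_1, a_2) = (36, 17) (two consecutive terms determine the rest), the sequence is periodic with period 12.
So a_{2579} = a_{1 + ((2579-1) mod 12)} = a_{11} = 15.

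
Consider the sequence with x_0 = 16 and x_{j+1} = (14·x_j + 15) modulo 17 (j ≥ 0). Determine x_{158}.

Listing terms: x_0 = 16; x_1 = 1; x_2 = 12; x_3 = 13; x_4 = 10; x_5 = 2; x_6 = 9; x_7 = 5; x_8 = 0; x_9 = 15; x_{10} = 4; x_{11} = 3; x_{12} = 6; x_{13} = 14; x_{14} = 7; x_{15} = 11; x_{16} = 16.
The sequence repeats with period 16.
So x_{158} = x_{0 + ((158-0) mod 16)} = x_{14} = 7.

7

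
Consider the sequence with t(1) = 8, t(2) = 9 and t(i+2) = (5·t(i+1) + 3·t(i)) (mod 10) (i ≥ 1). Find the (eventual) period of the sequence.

Computing terms: t(1) = 8,  t(2) = 9,  t(3) = 9,  t(4) = 2,  t(5) = 7,  t(6) = 1,  t(7) = 6,  t(8) = 3,  t(9) = 3,  t(10) = 4,  t(11) = 9,  t(12) = 7,  t(13) = 2,  t(14) = 1,  t(15) = 1,  t(16) = 8,  t(17) = 3,  t(18) = 9,  t(19) = 4,  t(20) = 7,  t(21) = 7,  t(22) = 6,  t(23) = 1,  t(24) = 3,  t(25) = 8,  t(26) = 9.
The sequence repeats with period 24.

24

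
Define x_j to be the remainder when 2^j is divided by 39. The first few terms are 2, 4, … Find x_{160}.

x_1 = 2; x_2 = 4; x_3 = 8; x_4 = 16; x_5 = 32; x_6 = 25; x_7 = 11; x_8 = 22; x_9 = 5; x_{10} = 10; x_{11} = 20; x_{12} = 1; x_{13} = 2.
Since x_{13} = x_1 = 2, the sequence is periodic with period 12.
So x_{160} = x_{1 + ((160-1) mod 12)} = x_4 = 16.

16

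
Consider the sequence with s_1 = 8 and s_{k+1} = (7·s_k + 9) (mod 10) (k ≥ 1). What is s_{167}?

4

Listing terms: s_1 = 8; s_2 = 5; s_3 = 4; s_4 = 7; s_5 = 8.
The sequence repeats with period 4.
(167 - 1) mod 4 = 2, so s_{167} = s_3 = 4.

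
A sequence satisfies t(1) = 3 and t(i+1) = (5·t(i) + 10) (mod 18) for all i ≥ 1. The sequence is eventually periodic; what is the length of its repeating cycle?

6

t(1) = 3,  t(2) = 7,  t(3) = 9,  t(4) = 1,  t(5) = 15,  t(6) = 13,  t(7) = 3.
The sequence repeats with period 6.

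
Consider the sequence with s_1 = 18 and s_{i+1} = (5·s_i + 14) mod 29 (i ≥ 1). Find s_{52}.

10

Computing terms: s_1 = 18,  s_2 = 17,  s_3 = 12,  s_4 = 16,  s_5 = 7,  s_6 = 20,  s_7 = 27,  s_8 = 4,  s_9 = 5,  s_{10} = 10,  s_{11} = 6,  s_{12} = 15,  s_{13} = 2,  s_{14} = 24,  s_{15} = 18.
The sequence repeats with period 14.
(52 - 1) mod 14 = 9, so s_{52} = s_{10} = 10.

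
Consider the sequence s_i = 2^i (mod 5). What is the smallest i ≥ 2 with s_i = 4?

We have s_1 = 2, s_2 = 4, s_3 = 3, s_4 = 1, s_5 = 2.
Since s_5 = s_1 = 2, the sequence is periodic with period 4.
The value 4 first appears (with i ≥ 2) at s_2.

2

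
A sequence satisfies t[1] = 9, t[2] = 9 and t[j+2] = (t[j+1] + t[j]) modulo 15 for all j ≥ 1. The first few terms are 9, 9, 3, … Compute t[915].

Listing terms: t[1] = 9; t[2] = 9; t[3] = 3; t[4] = 12; t[5] = 0; t[6] = 12; t[7] = 12; t[8] = 9; t[9] = 6; t[10] = 0; t[11] = 6; t[12] = 6; t[13] = 12; t[14] = 3; t[15] = 0; t[16] = 3; t[17] = 3; t[18] = 6; t[19] = 9; t[20] = 0; t[21] = 9; t[22] = 9.
Since (t[21], t[22]) = (t[1], t[2]) = (9, 9) (two consecutive terms determine the rest), the sequence is periodic with period 20.
(915 - 1) mod 20 = 14, so t[915] = t[15] = 0.

0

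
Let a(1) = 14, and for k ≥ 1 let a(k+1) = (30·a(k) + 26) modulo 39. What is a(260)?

We have a(1) = 14; a(2) = 17; a(3) = 29; a(4) = 38; a(5) = 35; a(6) = 23; a(7) = 14.
Since a(7) = a(1) = 14, the sequence is periodic with period 6.
(260 - 1) mod 6 = 1, so a(260) = a(2) = 17.

17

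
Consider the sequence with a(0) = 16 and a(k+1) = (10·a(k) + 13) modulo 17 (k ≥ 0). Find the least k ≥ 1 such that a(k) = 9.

2

Computing terms: a(0) = 16,  a(1) = 3,  a(2) = 9,  a(3) = 1,  a(4) = 6,  a(5) = 5,  a(6) = 12,  a(7) = 14,  a(8) = 0,  a(9) = 13,  a(10) = 7,  a(11) = 15,  a(12) = 10,  a(13) = 11,  a(14) = 4,  a(15) = 2,  a(16) = 16.
Since a(16) = a(0) = 16, the sequence is periodic with period 16.
The value 9 first appears (with k ≥ 1) at a(2).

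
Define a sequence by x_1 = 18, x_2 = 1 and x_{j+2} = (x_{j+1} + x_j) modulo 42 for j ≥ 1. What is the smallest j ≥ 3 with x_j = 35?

15

x_1 = 18; x_2 = 1; x_3 = 19; x_4 = 20; x_5 = 39; x_6 = 17; x_7 = 14; x_8 = 31; x_9 = 3; x_{10} = 34; x_{11} = 37; x_{12} = 29; x_{13} = 24; x_{14} = 11; x_{15} = 35; x_{16} = 4; x_{17} = 39; x_{18} = 1; x_{19} = 40; x_{20} = 41; x_{21} = 39; x_{22} = 38; x_{23} = 35; x_{24} = 31; x_{25} = 24; x_{26} = 13; x_{27} = 37; x_{28} = 8; x_{29} = 3; x_{30} = 11; x_{31} = 14; x_{32} = 25; x_{33} = 39; x_{34} = 22; x_{35} = 19; x_{36} = 41; x_{37} = 18; x_{38} = 17; x_{39} = 35; x_{40} = 10; x_{41} = 3; x_{42} = 13; x_{43} = 16; x_{44} = 29; x_{45} = 3; x_{46} = 32; x_{47} = 35; x_{48} = 25; x_{49} = 18; x_{50} = 1.
Since (x_{49}, x_{50}) = (x_1, x_2) = (18, 1) (two consecutive terms determine the rest), the sequence is periodic with period 48.
The value 35 first appears (with j ≥ 3) at x_{15}.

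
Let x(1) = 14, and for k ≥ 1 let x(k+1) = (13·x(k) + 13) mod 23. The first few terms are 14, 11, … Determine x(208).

Computing terms: x(1) = 14,  x(2) = 11,  x(3) = 18,  x(4) = 17,  x(5) = 4,  x(6) = 19,  x(7) = 7,  x(8) = 12,  x(9) = 8,  x(10) = 2,  x(11) = 16,  x(12) = 14.
Since x(12) = x(1) = 14, the sequence is periodic with period 11.
(208 - 1) mod 11 = 9, so x(208) = x(10) = 2.

2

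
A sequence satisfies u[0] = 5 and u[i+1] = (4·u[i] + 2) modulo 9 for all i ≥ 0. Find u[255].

2

u[0] = 5; u[1] = 4; u[2] = 0; u[3] = 2; u[4] = 1; u[5] = 6; u[6] = 8; u[7] = 7; u[8] = 3; u[9] = 5.
Since u[9] = u[0] = 5, the sequence is periodic with period 9.
So u[255] = u[0 + ((255-0) mod 9)] = u[3] = 2.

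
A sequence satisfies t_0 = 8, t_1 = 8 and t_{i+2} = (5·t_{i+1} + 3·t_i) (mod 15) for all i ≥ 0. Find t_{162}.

4

Computing terms: t_0 = 8, t_1 = 8, t_2 = 4, t_3 = 14, t_4 = 7, t_5 = 2, t_6 = 1, t_7 = 11, t_8 = 13, t_9 = 8, t_{10} = 4.
Since (t_9, t_{10}) = (t_1, t_2) = (8, 4) (two consecutive terms determine the rest), the sequence is eventually periodic: after a pre-period of length 1 it cycles with period 8.
For i ≥ 1, t_i depends only on (i - 1) mod 8. (162 - 1) mod 8 = 1, so t_{162} = t_2 = 4.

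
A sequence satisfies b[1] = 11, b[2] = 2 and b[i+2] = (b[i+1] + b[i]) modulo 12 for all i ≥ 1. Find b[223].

b[1] = 11, b[2] = 2, b[3] = 1, b[4] = 3, b[5] = 4, b[6] = 7, b[7] = 11, b[8] = 6, b[9] = 5, b[10] = 11, b[11] = 4, b[12] = 3, b[13] = 7, b[14] = 10, b[15] = 5, b[16] = 3, b[17] = 8, b[18] = 11, b[19] = 7, b[20] = 6, b[21] = 1, b[22] = 7, b[23] = 8, b[24] = 3, b[25] = 11, b[26] = 2.
The sequence repeats with period 24.
(223 - 1) mod 24 = 6, so b[223] = b[7] = 11.

11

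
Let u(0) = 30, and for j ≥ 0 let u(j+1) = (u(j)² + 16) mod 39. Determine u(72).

26

Computing terms: u(0) = 30; u(1) = 19; u(2) = 26; u(3) = 29; u(4) = 38; u(5) = 17; u(6) = 32; u(7) = 26.
Since u(7) = u(2) = 26, the sequence is eventually periodic: after a pre-period of length 2 it cycles with period 5.
For j ≥ 2, u(j) depends only on (j - 2) mod 5. (72 - 2) mod 5 = 0, so u(72) = u(2) = 26.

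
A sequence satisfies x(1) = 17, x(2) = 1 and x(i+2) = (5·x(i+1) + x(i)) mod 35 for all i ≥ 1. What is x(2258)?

Computing terms: x(1) = 17; x(2) = 1; x(3) = 22; x(4) = 6; x(5) = 17; x(6) = 21; x(7) = 17; x(8) = 1.
The sequence repeats with period 6.
(2258 - 1) mod 6 = 1, so x(2258) = x(2) = 1.

1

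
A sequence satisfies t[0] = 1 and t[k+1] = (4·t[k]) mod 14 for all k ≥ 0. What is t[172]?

We have t[0] = 1; t[1] = 4; t[2] = 2; t[3] = 8; t[4] = 4.
Since t[4] = t[1] = 4, the sequence is eventually periodic: after a pre-period of length 1 it cycles with period 3.
For k ≥ 1, t[k] depends only on (k - 1) mod 3. (172 - 1) mod 3 = 0, so t[172] = t[1] = 4.

4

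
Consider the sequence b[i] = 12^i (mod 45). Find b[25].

Computing terms: b[0] = 1; b[1] = 12; b[2] = 9; b[3] = 18; b[4] = 36; b[5] = 27; b[6] = 9.
Since b[6] = b[2] = 9, the sequence is eventually periodic: after a pre-period of length 2 it cycles with period 4.
For i ≥ 2, b[i] depends only on (i - 2) mod 4. (25 - 2) mod 4 = 3, so b[25] = b[5] = 27.

27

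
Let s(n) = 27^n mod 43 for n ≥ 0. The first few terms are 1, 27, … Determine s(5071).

Listing terms: s(0) = 1, s(1) = 27, s(2) = 41, s(3) = 32, s(4) = 4, s(5) = 22, s(6) = 35, s(7) = 42, s(8) = 16, s(9) = 2, s(10) = 11, s(11) = 39, s(12) = 21, s(13) = 8, s(14) = 1.
The sequence repeats with period 14.
(5071 - 0) mod 14 = 3, so s(5071) = s(3) = 32.

32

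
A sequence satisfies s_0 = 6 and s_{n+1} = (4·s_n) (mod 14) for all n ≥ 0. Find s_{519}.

6

Listing terms: s_0 = 6; s_1 = 10; s_2 = 12; s_3 = 6.
The sequence repeats with period 3.
So s_{519} = s_{0 + ((519-0) mod 3)} = s_0 = 6.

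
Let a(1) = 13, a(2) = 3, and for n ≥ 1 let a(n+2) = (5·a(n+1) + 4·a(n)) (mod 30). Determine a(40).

Computing terms: a(1) = 13, a(2) = 3, a(3) = 7, a(4) = 17, a(5) = 23, a(6) = 3, a(7) = 17, a(8) = 7, a(9) = 13, a(10) = 3.
Since (a(9), a(10)) = (a(1), a(2)) = (13, 3) (two consecutive terms determine the rest), the sequence is periodic with period 8.
(40 - 1) mod 8 = 7, so a(40) = a(8) = 7.

7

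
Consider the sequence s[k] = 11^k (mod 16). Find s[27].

3

Listing terms: s[1] = 11,  s[2] = 9,  s[3] = 3,  s[4] = 1,  s[5] = 11.
The sequence repeats with period 4.
(27 - 1) mod 4 = 2, so s[27] = s[3] = 3.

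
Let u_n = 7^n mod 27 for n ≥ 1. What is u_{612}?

Listing terms: u_1 = 7, u_2 = 22, u_3 = 19, u_4 = 25, u_5 = 13, u_6 = 10, u_7 = 16, u_8 = 4, u_9 = 1, u_{10} = 7.
Since u_{10} = u_1 = 7, the sequence is periodic with period 9.
(612 - 1) mod 9 = 8, so u_{612} = u_9 = 1.

1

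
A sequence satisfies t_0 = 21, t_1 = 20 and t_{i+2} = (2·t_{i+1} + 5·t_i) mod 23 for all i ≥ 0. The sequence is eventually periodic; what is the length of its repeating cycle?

11

Listing terms: t_0 = 21, t_1 = 20, t_2 = 7, t_3 = 22, t_4 = 10, t_5 = 15, t_6 = 11, t_7 = 5, t_8 = 19, t_9 = 17, t_{10} = 14, t_{11} = 21, t_{12} = 20.
The sequence repeats with period 11.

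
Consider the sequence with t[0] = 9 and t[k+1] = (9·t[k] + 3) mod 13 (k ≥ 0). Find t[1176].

We have t[0] = 9, t[1] = 6, t[2] = 5, t[3] = 9.
Since t[3] = t[0] = 9, the sequence is periodic with period 3.
So t[1176] = t[0 + ((1176-0) mod 3)] = t[0] = 9.

9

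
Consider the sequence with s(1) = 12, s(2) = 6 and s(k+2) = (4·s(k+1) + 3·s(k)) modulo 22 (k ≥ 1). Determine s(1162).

6

We have s(1) = 12, s(2) = 6, s(3) = 16, s(4) = 16, s(5) = 2, s(6) = 12, s(7) = 10, s(8) = 10, s(9) = 4, s(10) = 2, s(11) = 20, s(12) = 20, s(13) = 8, s(14) = 4, s(15) = 18, s(16) = 18, s(17) = 16, s(18) = 8, s(19) = 14, s(20) = 14, s(21) = 10, s(22) = 16, s(23) = 6, s(24) = 6, s(25) = 20, s(26) = 10, s(27) = 12, s(28) = 12, s(29) = 18, s(30) = 20, s(31) = 2, s(32) = 2, s(33) = 14, s(34) = 18, s(35) = 4, s(36) = 4, s(37) = 6, s(38) = 14, s(39) = 8, s(40) = 8, s(41) = 12, s(42) = 6.
The sequence repeats with period 40.
(1162 - 1) mod 40 = 1, so s(1162) = s(2) = 6.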